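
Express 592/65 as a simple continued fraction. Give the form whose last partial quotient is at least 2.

592 = 9*65 + 7
65 = 9*7 + 2
7 = 3*2 + 1
2 = 2*1 + 0  (stop)
So 592/65 = [9; 9, 3, 2].

[9; 9, 3, 2]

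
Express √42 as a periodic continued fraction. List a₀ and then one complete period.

[6; 2, 12]

a₀ = ⌊√42⌋ = 6.
With m₀=0, d₀=1 and mₖ₊₁ = dₖaₖ − mₖ, dₖ₊₁ = (n − mₖ₊₁²)/dₖ, aₖ₊₁ = ⌊(a₀+mₖ₊₁)/dₖ₊₁⌋:
  k=1: m=6, d=6, a=2
  k=2: m=6, d=1, a=12
d=1 and a=2a₀=12 at k=2, so the next step gives (m, d) = (6, 6) again — its k=1 value — and the period has length 2.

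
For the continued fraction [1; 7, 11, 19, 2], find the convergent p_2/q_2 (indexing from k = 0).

Using pₖ = aₖpₖ₋₁ + pₖ₋₂, qₖ = aₖqₖ₋₁ + qₖ₋₂ (with p₋₁=1, p₋₂=0, q₋₁=0, q₋₂=1):
  k=0: a=1, p=1, q=1
  k=1: a=7, p=8, q=7
  k=2: a=11, p=89, q=78

89/78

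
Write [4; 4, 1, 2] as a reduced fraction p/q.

59/14

Using pₖ = aₖpₖ₋₁ + pₖ₋₂ and qₖ = aₖqₖ₋₁ + qₖ₋₂:
  k=0: a=4, p=4, q=1
  k=1: a=4, p=17, q=4
  k=2: a=1, p=21, q=5
  k=3: a=2, p=59, q=14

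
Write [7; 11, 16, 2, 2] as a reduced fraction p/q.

Fold from the inside: start with 2/1.
  2 + 1/2 = 5/2
  16 + 2/5 = 82/5
  11 + 5/82 = 907/82
  7 + 82/907 = 6431/907

6431/907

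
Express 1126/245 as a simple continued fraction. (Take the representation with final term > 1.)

1126 = 4*245 + 146
245 = 1*146 + 99
146 = 1*99 + 47
99 = 2*47 + 5
47 = 9*5 + 2
5 = 2*2 + 1
2 = 2*1 + 0  (stop)
So 1126/245 = [4; 1, 1, 2, 9, 2, 2].

[4; 1, 1, 2, 9, 2, 2]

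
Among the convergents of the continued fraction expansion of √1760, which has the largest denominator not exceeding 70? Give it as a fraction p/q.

881/21

√1760 = [41; 1, 19, 1, 82, …] (period length 4).
Convergents:
  p_0/q_0 = 41/1
  p_1/q_1 = 42/1
  p_2/q_2 = 839/20
  p_3/q_3 = 881/21
  p_4/q_4 = 73081/1742
q_3 = 21 ≤ 70 < 1742 = q_4, so the answer is 881/21.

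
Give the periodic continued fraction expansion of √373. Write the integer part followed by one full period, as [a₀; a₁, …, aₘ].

a₀ = ⌊√373⌋ = 19.
With m₀=0, d₀=1 and mₖ₊₁ = dₖaₖ − mₖ, dₖ₊₁ = (n − mₖ₊₁²)/dₖ, aₖ₊₁ = ⌊(a₀+mₖ₊₁)/dₖ₊₁⌋:
  k=1: m=19, d=12, a=3
  k=2: m=17, d=7, a=5
  k=3: m=18, d=7, a=5
  k=4: m=17, d=12, a=3
  k=5: m=19, d=1, a=38
d=1 and a=2a₀=38 at k=5, so the next step gives (m, d) = (19, 12) again — its k=1 value — and the period has length 5.

[19; 3, 5, 5, 3, 38]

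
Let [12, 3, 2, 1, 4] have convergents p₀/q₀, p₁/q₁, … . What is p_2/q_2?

86/7

Using pₖ = aₖpₖ₋₁ + pₖ₋₂, qₖ = aₖqₖ₋₁ + qₖ₋₂ (with p₋₁=1, p₋₂=0, q₋₁=0, q₋₂=1):
  k=0: a=12, p=12, q=1
  k=1: a=3, p=37, q=3
  k=2: a=2, p=86, q=7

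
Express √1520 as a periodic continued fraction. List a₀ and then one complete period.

[38; 1, 76]

a₀ = ⌊√1520⌋ = 38.
With m₀=0, d₀=1 and mₖ₊₁ = dₖaₖ − mₖ, dₖ₊₁ = (n − mₖ₊₁²)/dₖ, aₖ₊₁ = ⌊(a₀+mₖ₊₁)/dₖ₊₁⌋:
  k=1: m=38, d=76, a=1
  k=2: m=38, d=1, a=76
d=1 and a=2a₀=76 at k=2, so the next step gives (m, d) = (38, 76) again — its k=1 value — and the period has length 2.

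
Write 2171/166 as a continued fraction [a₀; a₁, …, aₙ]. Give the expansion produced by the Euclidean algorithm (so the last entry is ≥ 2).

[13; 12, 1, 3, 3]

2171 = 13×166 + 13
166 = 12×13 + 10
13 = 1×10 + 3
10 = 3×3 + 1
3 = 3×1 + 0  (stop)
So 2171/166 = [13; 12, 1, 3, 3].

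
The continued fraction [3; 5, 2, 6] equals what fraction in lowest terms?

Fold from the inside: start with 6/1.
  2 + 1/6 = 13/6
  5 + 6/13 = 71/13
  3 + 13/71 = 226/71

226/71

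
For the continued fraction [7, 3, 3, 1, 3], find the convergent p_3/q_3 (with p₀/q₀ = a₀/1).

Using pₖ = aₖpₖ₋₁ + pₖ₋₂, qₖ = aₖqₖ₋₁ + qₖ₋₂ (with p₋₁=1, p₋₂=0, q₋₁=0, q₋₂=1):
  k=0: a=7, p=7, q=1
  k=1: a=3, p=22, q=3
  k=2: a=3, p=73, q=10
  k=3: a=1, p=95, q=13

95/13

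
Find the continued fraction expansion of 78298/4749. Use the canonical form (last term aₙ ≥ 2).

[16; 2, 19, 8, 15]

78298 = 16×4749 + 2314
4749 = 2×2314 + 121
2314 = 19×121 + 15
121 = 8×15 + 1
15 = 15×1 + 0  (stop)
So 78298/4749 = [16; 2, 19, 8, 15].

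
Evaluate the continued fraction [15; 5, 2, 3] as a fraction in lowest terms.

Using pₖ = aₖpₖ₋₁ + pₖ₋₂ and qₖ = aₖqₖ₋₁ + qₖ₋₂:
  k=0: a=15, p=15, q=1
  k=1: a=5, p=76, q=5
  k=2: a=2, p=167, q=11
  k=3: a=3, p=577, q=38

577/38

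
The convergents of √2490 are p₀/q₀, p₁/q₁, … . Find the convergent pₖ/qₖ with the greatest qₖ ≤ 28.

√2490 = [49; 1, 8, 1, 98, …] (period length 4).
Convergents:
  p_0/q_0 = 49/1
  p_1/q_1 = 50/1
  p_2/q_2 = 449/9
  p_3/q_3 = 499/10
  p_4/q_4 = 49351/989
q_3 = 10 ≤ 28 < 989 = q_4, so the answer is 499/10.

499/10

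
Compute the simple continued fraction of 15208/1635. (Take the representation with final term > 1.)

[9; 3, 3, 6, 4, 6]

15208 = 9·1635 + 493
1635 = 3·493 + 156
493 = 3·156 + 25
156 = 6·25 + 6
25 = 4·6 + 1
6 = 6·1 + 0  (stop)
So 15208/1635 = [9; 3, 3, 6, 4, 6].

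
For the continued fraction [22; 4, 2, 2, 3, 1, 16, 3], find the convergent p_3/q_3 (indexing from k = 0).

Using pₖ = aₖpₖ₋₁ + pₖ₋₂, qₖ = aₖqₖ₋₁ + qₖ₋₂ (with p₋₁=1, p₋₂=0, q₋₁=0, q₋₂=1):
  k=0: a=22, p=22, q=1
  k=1: a=4, p=89, q=4
  k=2: a=2, p=200, q=9
  k=3: a=2, p=489, q=22

489/22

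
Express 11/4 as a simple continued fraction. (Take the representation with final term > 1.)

11 = 2×4 + 3
4 = 1×3 + 1
3 = 3×1 + 0  (stop)
So 11/4 = [2; 1, 3].

[2; 1, 3]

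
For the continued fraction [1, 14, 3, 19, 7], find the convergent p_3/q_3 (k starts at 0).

Using pₖ = aₖpₖ₋₁ + pₖ₋₂, qₖ = aₖqₖ₋₁ + qₖ₋₂ (with p₋₁=1, p₋₂=0, q₋₁=0, q₋₂=1):
  k=0: a=1, p=1, q=1
  k=1: a=14, p=15, q=14
  k=2: a=3, p=46, q=43
  k=3: a=19, p=889, q=831

889/831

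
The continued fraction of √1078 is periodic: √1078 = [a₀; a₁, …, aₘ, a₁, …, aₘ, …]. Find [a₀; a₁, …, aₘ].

[32; 1, 4, 1, 64]

a₀ = ⌊√1078⌋ = 32.
With m₀=0, d₀=1 and mₖ₊₁ = dₖaₖ − mₖ, dₖ₊₁ = (n − mₖ₊₁²)/dₖ, aₖ₊₁ = ⌊(a₀+mₖ₊₁)/dₖ₊₁⌋:
  k=1: m=32, d=54, a=1
  k=2: m=22, d=11, a=4
  k=3: m=22, d=54, a=1
  k=4: m=32, d=1, a=64
d=1 and a=2a₀=64 at k=4, so the next step gives (m, d) = (32, 54) again — its k=1 value — and the period has length 4.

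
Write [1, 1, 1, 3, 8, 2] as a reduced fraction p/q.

Fold from the inside: start with 2/1.
  8 + 1/2 = 17/2
  3 + 2/17 = 53/17
  1 + 17/53 = 70/53
  1 + 53/70 = 123/70
  1 + 70/123 = 193/123

193/123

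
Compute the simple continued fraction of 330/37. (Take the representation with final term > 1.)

330 = 8×37 + 34
37 = 1×34 + 3
34 = 11×3 + 1
3 = 3×1 + 0  (stop)
So 330/37 = [8; 1, 11, 3].

[8; 1, 11, 3]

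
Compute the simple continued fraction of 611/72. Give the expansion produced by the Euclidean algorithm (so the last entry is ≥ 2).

[8; 2, 17, 2]

611 = 8×72 + 35
72 = 2×35 + 2
35 = 17×2 + 1
2 = 2×1 + 0  (stop)
So 611/72 = [8; 2, 17, 2].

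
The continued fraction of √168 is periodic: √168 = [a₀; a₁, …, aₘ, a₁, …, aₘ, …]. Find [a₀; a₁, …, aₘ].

a₀ = ⌊√168⌋ = 12.
With m₀=0, d₀=1 and mₖ₊₁ = dₖaₖ − mₖ, dₖ₊₁ = (n − mₖ₊₁²)/dₖ, aₖ₊₁ = ⌊(a₀+mₖ₊₁)/dₖ₊₁⌋:
  k=1: m=12, d=24, a=1
  k=2: m=12, d=1, a=24
d=1 and a=2a₀=24 at k=2, so the next step gives (m, d) = (12, 24) again — its k=1 value — and the period has length 2.

[12; 1, 24]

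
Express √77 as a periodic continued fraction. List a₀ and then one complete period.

a₀ = ⌊√77⌋ = 8.
With m₀=0, d₀=1 and mₖ₊₁ = dₖaₖ − mₖ, dₖ₊₁ = (n − mₖ₊₁²)/dₖ, aₖ₊₁ = ⌊(a₀+mₖ₊₁)/dₖ₊₁⌋:
  k=1: m=8, d=13, a=1
  k=2: m=5, d=4, a=3
  k=3: m=7, d=7, a=2
  k=4: m=7, d=4, a=3
  k=5: m=5, d=13, a=1
  k=6: m=8, d=1, a=16
d=1 and a=2a₀=16 at k=6, so the next step gives (m, d) = (8, 13) again — its k=1 value — and the period has length 6.

[8; 1, 3, 2, 3, 1, 16]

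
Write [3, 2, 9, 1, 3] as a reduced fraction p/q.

285/82

Using pₖ = aₖpₖ₋₁ + pₖ₋₂ and qₖ = aₖqₖ₋₁ + qₖ₋₂:
  k=0: a=3, p=3, q=1
  k=1: a=2, p=7, q=2
  k=2: a=9, p=66, q=19
  k=3: a=1, p=73, q=21
  k=4: a=3, p=285, q=82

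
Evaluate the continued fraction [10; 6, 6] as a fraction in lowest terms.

376/37

Using pₖ = aₖpₖ₋₁ + pₖ₋₂ and qₖ = aₖqₖ₋₁ + qₖ₋₂:
  k=0: a=10, p=10, q=1
  k=1: a=6, p=61, q=6
  k=2: a=6, p=376, q=37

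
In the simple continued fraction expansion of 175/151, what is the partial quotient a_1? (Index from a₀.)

6

175 = 1·151 + 24   →  a_0 = 1
151 = 6·24 + 7   →  a_1 = 6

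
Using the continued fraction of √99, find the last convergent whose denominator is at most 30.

199/20

√99 = [9; 1, 18, …] (period length 2).
Convergents:
  p_0/q_0 = 9/1
  p_1/q_1 = 10/1
  p_2/q_2 = 189/19
  p_3/q_3 = 199/20
  p_4/q_4 = 3771/379
q_3 = 20 ≤ 30 < 379 = q_4, so the answer is 199/20.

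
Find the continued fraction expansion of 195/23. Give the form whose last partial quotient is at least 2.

195 = 8*23 + 11
23 = 2*11 + 1
11 = 11*1 + 0  (stop)
So 195/23 = [8; 2, 11].

[8; 2, 11]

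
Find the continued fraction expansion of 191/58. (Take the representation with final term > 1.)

[3; 3, 2, 2, 3]

191 = 3*58 + 17
58 = 3*17 + 7
17 = 2*7 + 3
7 = 2*3 + 1
3 = 3*1 + 0  (stop)
So 191/58 = [3; 3, 2, 2, 3].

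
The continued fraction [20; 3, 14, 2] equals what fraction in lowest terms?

1809/89

Using pₖ = aₖpₖ₋₁ + pₖ₋₂ and qₖ = aₖqₖ₋₁ + qₖ₋₂:
  k=0: a=20, p=20, q=1
  k=1: a=3, p=61, q=3
  k=2: a=14, p=874, q=43
  k=3: a=2, p=1809, q=89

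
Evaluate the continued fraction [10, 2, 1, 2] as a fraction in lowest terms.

Fold from the inside: start with 2/1.
  1 + 1/2 = 3/2
  2 + 2/3 = 8/3
  10 + 3/8 = 83/8

83/8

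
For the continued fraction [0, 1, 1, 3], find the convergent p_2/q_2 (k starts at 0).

Using pₖ = aₖpₖ₋₁ + pₖ₋₂, qₖ = aₖqₖ₋₁ + qₖ₋₂ (with p₋₁=1, p₋₂=0, q₋₁=0, q₋₂=1):
  k=0: a=0, p=0, q=1
  k=1: a=1, p=1, q=1
  k=2: a=1, p=1, q=2

1/2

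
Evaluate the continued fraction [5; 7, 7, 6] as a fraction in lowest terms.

Using pₖ = aₖpₖ₋₁ + pₖ₋₂ and qₖ = aₖqₖ₋₁ + qₖ₋₂:
  k=0: a=5, p=5, q=1
  k=1: a=7, p=36, q=7
  k=2: a=7, p=257, q=50
  k=3: a=6, p=1578, q=307

1578/307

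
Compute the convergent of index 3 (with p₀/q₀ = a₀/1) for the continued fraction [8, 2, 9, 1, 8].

178/21

Using pₖ = aₖpₖ₋₁ + pₖ₋₂, qₖ = aₖqₖ₋₁ + qₖ₋₂ (with p₋₁=1, p₋₂=0, q₋₁=0, q₋₂=1):
  k=0: a=8, p=8, q=1
  k=1: a=2, p=17, q=2
  k=2: a=9, p=161, q=19
  k=3: a=1, p=178, q=21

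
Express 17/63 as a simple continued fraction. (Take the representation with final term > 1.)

[0; 3, 1, 2, 2, 2]

17 = 0·63 + 17
63 = 3·17 + 12
17 = 1·12 + 5
12 = 2·5 + 2
5 = 2·2 + 1
2 = 2·1 + 0  (stop)
So 17/63 = [0; 3, 1, 2, 2, 2].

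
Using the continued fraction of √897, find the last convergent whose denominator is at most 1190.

35311/1179

√897 = [29; 1, 18, 1, 58, …] (period length 4).
Convergents:
  p_0/q_0 = 29/1
  p_1/q_1 = 30/1
  p_2/q_2 = 569/19
  p_3/q_3 = 599/20
  p_4/q_4 = 35311/1179
  p_5/q_5 = 35910/1199
q_4 = 1179 ≤ 1190 < 1199 = q_5, so the answer is 35311/1179.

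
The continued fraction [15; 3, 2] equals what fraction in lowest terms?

Using pₖ = aₖpₖ₋₁ + pₖ₋₂ and qₖ = aₖqₖ₋₁ + qₖ₋₂:
  k=0: a=15, p=15, q=1
  k=1: a=3, p=46, q=3
  k=2: a=2, p=107, q=7

107/7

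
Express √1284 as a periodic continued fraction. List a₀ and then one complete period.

[35; 1, 4, 1, 70]

a₀ = ⌊√1284⌋ = 35.
With m₀=0, d₀=1 and mₖ₊₁ = dₖaₖ − mₖ, dₖ₊₁ = (n − mₖ₊₁²)/dₖ, aₖ₊₁ = ⌊(a₀+mₖ₊₁)/dₖ₊₁⌋:
  k=1: m=35, d=59, a=1
  k=2: m=24, d=12, a=4
  k=3: m=24, d=59, a=1
  k=4: m=35, d=1, a=70
d=1 and a=2a₀=70 at k=4, so the next step gives (m, d) = (35, 59) again — its k=1 value — and the period has length 4.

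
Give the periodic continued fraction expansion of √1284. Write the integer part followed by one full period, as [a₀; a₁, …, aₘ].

a₀ = ⌊√1284⌋ = 35.

[35; 1, 4, 1, 70]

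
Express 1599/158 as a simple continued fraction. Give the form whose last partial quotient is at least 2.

1599 = 10·158 + 19
158 = 8·19 + 6
19 = 3·6 + 1
6 = 6·1 + 0  (stop)
So 1599/158 = [10; 8, 3, 6].

[10; 8, 3, 6]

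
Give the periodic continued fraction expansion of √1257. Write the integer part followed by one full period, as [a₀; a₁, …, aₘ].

[35; 2, 4, 1, 22, 1, 4, 2, 70]

a₀ = ⌊√1257⌋ = 35.
With m₀=0, d₀=1 and mₖ₊₁ = dₖaₖ − mₖ, dₖ₊₁ = (n − mₖ₊₁²)/dₖ, aₖ₊₁ = ⌊(a₀+mₖ₊₁)/dₖ₊₁⌋:
  k=1: m=35, d=32, a=2
  k=2: m=29, d=13, a=4
  k=3: m=23, d=56, a=1
  k=4: m=33, d=3, a=22
  k=5: m=33, d=56, a=1
  k=6: m=23, d=13, a=4
  k=7: m=29, d=32, a=2
  k=8: m=35, d=1, a=70
d=1 and a=2a₀=70 at k=8, so the next step gives (m, d) = (35, 32) again — its k=1 value — and the period has length 8.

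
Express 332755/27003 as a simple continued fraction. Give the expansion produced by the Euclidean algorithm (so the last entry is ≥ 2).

[12; 3, 10, 3, 3, 1, 3, 17]

332755 = 12·27003 + 8719
27003 = 3·8719 + 846
8719 = 10·846 + 259
846 = 3·259 + 69
259 = 3·69 + 52
69 = 1·52 + 17
52 = 3·17 + 1
17 = 17·1 + 0  (stop)
So 332755/27003 = [12; 3, 10, 3, 3, 1, 3, 17].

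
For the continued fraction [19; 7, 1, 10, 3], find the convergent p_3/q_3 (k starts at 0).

Using pₖ = aₖpₖ₋₁ + pₖ₋₂, qₖ = aₖqₖ₋₁ + qₖ₋₂ (with p₋₁=1, p₋₂=0, q₋₁=0, q₋₂=1):
  k=0: a=19, p=19, q=1
  k=1: a=7, p=134, q=7
  k=2: a=1, p=153, q=8
  k=3: a=10, p=1664, q=87

1664/87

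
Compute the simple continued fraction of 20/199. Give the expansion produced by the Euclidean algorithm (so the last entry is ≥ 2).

20 = 0·199 + 20
199 = 9·20 + 19
20 = 1·19 + 1
19 = 19·1 + 0  (stop)
So 20/199 = [0; 9, 1, 19].

[0; 9, 1, 19]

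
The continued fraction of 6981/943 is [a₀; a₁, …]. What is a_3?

13

6981 = 7·943 + 380   →  a_0 = 7
943 = 2·380 + 183   →  a_1 = 2
380 = 2·183 + 14   →  a_2 = 2
183 = 13·14 + 1   →  a_3 = 13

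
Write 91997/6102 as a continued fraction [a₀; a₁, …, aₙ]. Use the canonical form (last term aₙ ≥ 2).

[15; 13, 15, 15, 2]

91997 = 15·6102 + 467
6102 = 13·467 + 31
467 = 15·31 + 2
31 = 15·2 + 1
2 = 2·1 + 0  (stop)
So 91997/6102 = [15; 13, 15, 15, 2].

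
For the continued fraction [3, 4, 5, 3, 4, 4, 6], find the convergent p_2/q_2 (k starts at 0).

Using pₖ = aₖpₖ₋₁ + pₖ₋₂, qₖ = aₖqₖ₋₁ + qₖ₋₂ (with p₋₁=1, p₋₂=0, q₋₁=0, q₋₂=1):
  k=0: a=3, p=3, q=1
  k=1: a=4, p=13, q=4
  k=2: a=5, p=68, q=21

68/21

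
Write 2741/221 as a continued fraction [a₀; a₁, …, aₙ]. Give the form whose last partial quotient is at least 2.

[12; 2, 2, 14, 3]

2741 = 12*221 + 89
221 = 2*89 + 43
89 = 2*43 + 3
43 = 14*3 + 1
3 = 3*1 + 0  (stop)
So 2741/221 = [12; 2, 2, 14, 3].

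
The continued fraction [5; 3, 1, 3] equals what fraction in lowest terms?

Using pₖ = aₖpₖ₋₁ + pₖ₋₂ and qₖ = aₖqₖ₋₁ + qₖ₋₂:
  k=0: a=5, p=5, q=1
  k=1: a=3, p=16, q=3
  k=2: a=1, p=21, q=4
  k=3: a=3, p=79, q=15

79/15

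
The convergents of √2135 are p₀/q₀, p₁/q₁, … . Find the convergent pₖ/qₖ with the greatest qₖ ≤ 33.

√2135 = [46; 4, 1, 5, 1, 4, 92, …] (period length 6).
Convergents:
  p_0/q_0 = 46/1
  p_1/q_1 = 185/4
  p_2/q_2 = 231/5
  p_3/q_3 = 1340/29
  p_4/q_4 = 1571/34
q_3 = 29 ≤ 33 < 34 = q_4, so the answer is 1340/29.

1340/29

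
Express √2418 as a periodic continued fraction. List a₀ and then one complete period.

a₀ = ⌊√2418⌋ = 49.
With m₀=0, d₀=1 and mₖ₊₁ = dₖaₖ − mₖ, dₖ₊₁ = (n − mₖ₊₁²)/dₖ, aₖ₊₁ = ⌊(a₀+mₖ₊₁)/dₖ₊₁⌋:
  k=1: m=49, d=17, a=5
  k=2: m=36, d=66, a=1
  k=3: m=30, d=23, a=3
  k=4: m=39, d=39, a=2
  k=5: m=39, d=23, a=3
  k=6: m=30, d=66, a=1
  k=7: m=36, d=17, a=5
  k=8: m=49, d=1, a=98
d=1 and a=2a₀=98 at k=8, so the next step gives (m, d) = (49, 17) again — its k=1 value — and the period has length 8.

[49; 5, 1, 3, 2, 3, 1, 5, 98]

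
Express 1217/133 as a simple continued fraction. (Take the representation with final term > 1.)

[9; 6, 1, 1, 1, 6]

1217 = 9·133 + 20
133 = 6·20 + 13
20 = 1·13 + 7
13 = 1·7 + 6
7 = 1·6 + 1
6 = 6·1 + 0  (stop)
So 1217/133 = [9; 6, 1, 1, 1, 6].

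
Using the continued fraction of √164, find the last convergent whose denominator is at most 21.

64/5

√164 = [12; 1, 4, 6, 4, 1, 24, …] (period length 6).
Convergents:
  p_0/q_0 = 12/1
  p_1/q_1 = 13/1
  p_2/q_2 = 64/5
  p_3/q_3 = 397/31
q_2 = 5 ≤ 21 < 31 = q_3, so the answer is 64/5.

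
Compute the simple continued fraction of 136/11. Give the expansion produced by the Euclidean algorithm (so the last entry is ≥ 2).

136 = 12·11 + 4
11 = 2·4 + 3
4 = 1·3 + 1
3 = 3·1 + 0  (stop)
So 136/11 = [12; 2, 1, 3].

[12; 2, 1, 3]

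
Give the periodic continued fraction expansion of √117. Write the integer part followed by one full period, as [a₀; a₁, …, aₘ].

[10; 1, 4, 2, 4, 1, 20]

a₀ = ⌊√117⌋ = 10.
With m₀=0, d₀=1 and mₖ₊₁ = dₖaₖ − mₖ, dₖ₊₁ = (n − mₖ₊₁²)/dₖ, aₖ₊₁ = ⌊(a₀+mₖ₊₁)/dₖ₊₁⌋:
  k=1: m=10, d=17, a=1
  k=2: m=7, d=4, a=4
  k=3: m=9, d=9, a=2
  k=4: m=9, d=4, a=4
  k=5: m=7, d=17, a=1
  k=6: m=10, d=1, a=20
d=1 and a=2a₀=20 at k=6, so the next step gives (m, d) = (10, 17) again — its k=1 value — and the period has length 6.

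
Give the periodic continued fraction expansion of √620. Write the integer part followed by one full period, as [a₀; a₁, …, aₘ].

a₀ = ⌊√620⌋ = 24.
With m₀=0, d₀=1 and mₖ₊₁ = dₖaₖ − mₖ, dₖ₊₁ = (n − mₖ₊₁²)/dₖ, aₖ₊₁ = ⌊(a₀+mₖ₊₁)/dₖ₊₁⌋:
  k=1: m=24, d=44, a=1
  k=2: m=20, d=5, a=8
  k=3: m=20, d=44, a=1
  k=4: m=24, d=1, a=48
d=1 and a=2a₀=48 at k=4, so the next step gives (m, d) = (24, 44) again — its k=1 value — and the period has length 4.

[24; 1, 8, 1, 48]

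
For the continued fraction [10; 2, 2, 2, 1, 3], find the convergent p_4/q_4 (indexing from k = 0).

177/17

Using pₖ = aₖpₖ₋₁ + pₖ₋₂, qₖ = aₖqₖ₋₁ + qₖ₋₂ (with p₋₁=1, p₋₂=0, q₋₁=0, q₋₂=1):
  k=0: a=10, p=10, q=1
  k=1: a=2, p=21, q=2
  k=2: a=2, p=52, q=5
  k=3: a=2, p=125, q=12
  k=4: a=1, p=177, q=17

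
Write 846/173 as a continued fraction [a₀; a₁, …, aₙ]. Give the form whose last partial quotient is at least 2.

[4; 1, 8, 9, 2]

846 = 4·173 + 154
173 = 1·154 + 19
154 = 8·19 + 2
19 = 9·2 + 1
2 = 2·1 + 0  (stop)
So 846/173 = [4; 1, 8, 9, 2].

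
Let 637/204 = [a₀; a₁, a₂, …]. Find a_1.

8

637 = 3·204 + 25   →  a_0 = 3
204 = 8·25 + 4   →  a_1 = 8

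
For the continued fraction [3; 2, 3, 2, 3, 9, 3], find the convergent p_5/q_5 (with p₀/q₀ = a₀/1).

Using pₖ = aₖpₖ₋₁ + pₖ₋₂, qₖ = aₖqₖ₋₁ + qₖ₋₂ (with p₋₁=1, p₋₂=0, q₋₁=0, q₋₂=1):
  k=0: a=3, p=3, q=1
  k=1: a=2, p=7, q=2
  k=2: a=3, p=24, q=7
  k=3: a=2, p=55, q=16
  k=4: a=3, p=189, q=55
  k=5: a=9, p=1756, q=511

1756/511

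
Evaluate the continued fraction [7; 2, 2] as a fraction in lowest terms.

Fold from the inside: start with 2/1.
  2 + 1/2 = 5/2
  7 + 2/5 = 37/5

37/5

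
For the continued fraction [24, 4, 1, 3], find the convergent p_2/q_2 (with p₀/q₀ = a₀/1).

Using pₖ = aₖpₖ₋₁ + pₖ₋₂, qₖ = aₖqₖ₋₁ + qₖ₋₂ (with p₋₁=1, p₋₂=0, q₋₁=0, q₋₂=1):
  k=0: a=24, p=24, q=1
  k=1: a=4, p=97, q=4
  k=2: a=1, p=121, q=5

121/5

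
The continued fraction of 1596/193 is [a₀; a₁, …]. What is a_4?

2

1596 = 8·193 + 52   →  a_0 = 8
193 = 3·52 + 37   →  a_1 = 3
52 = 1·37 + 15   →  a_2 = 1
37 = 2·15 + 7   →  a_3 = 2
15 = 2·7 + 1   →  a_4 = 2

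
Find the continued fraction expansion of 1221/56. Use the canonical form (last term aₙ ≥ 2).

[21; 1, 4, 11]

1221 = 21*56 + 45
56 = 1*45 + 11
45 = 4*11 + 1
11 = 11*1 + 0  (stop)
So 1221/56 = [21; 1, 4, 11].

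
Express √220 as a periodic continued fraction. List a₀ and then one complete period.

[14; 1, 4, 1, 28]

a₀ = ⌊√220⌋ = 14.
With m₀=0, d₀=1 and mₖ₊₁ = dₖaₖ − mₖ, dₖ₊₁ = (n − mₖ₊₁²)/dₖ, aₖ₊₁ = ⌊(a₀+mₖ₊₁)/dₖ₊₁⌋:
  k=1: m=14, d=24, a=1
  k=2: m=10, d=5, a=4
  k=3: m=10, d=24, a=1
  k=4: m=14, d=1, a=28
d=1 and a=2a₀=28 at k=4, so the next step gives (m, d) = (14, 24) again — its k=1 value — and the period has length 4.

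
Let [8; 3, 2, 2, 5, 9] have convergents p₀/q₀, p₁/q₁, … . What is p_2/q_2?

58/7

Using pₖ = aₖpₖ₋₁ + pₖ₋₂, qₖ = aₖqₖ₋₁ + qₖ₋₂ (with p₋₁=1, p₋₂=0, q₋₁=0, q₋₂=1):
  k=0: a=8, p=8, q=1
  k=1: a=3, p=25, q=3
  k=2: a=2, p=58, q=7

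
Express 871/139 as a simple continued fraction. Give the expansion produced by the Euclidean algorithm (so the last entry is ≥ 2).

[6; 3, 1, 3, 9]

871 = 6*139 + 37
139 = 3*37 + 28
37 = 1*28 + 9
28 = 3*9 + 1
9 = 9*1 + 0  (stop)
So 871/139 = [6; 3, 1, 3, 9].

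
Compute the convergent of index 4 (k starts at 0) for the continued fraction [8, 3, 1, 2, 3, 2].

306/37

Using pₖ = aₖpₖ₋₁ + pₖ₋₂, qₖ = aₖqₖ₋₁ + qₖ₋₂ (with p₋₁=1, p₋₂=0, q₋₁=0, q₋₂=1):
  k=0: a=8, p=8, q=1
  k=1: a=3, p=25, q=3
  k=2: a=1, p=33, q=4
  k=3: a=2, p=91, q=11
  k=4: a=3, p=306, q=37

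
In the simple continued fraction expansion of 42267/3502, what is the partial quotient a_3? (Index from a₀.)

42267 = 12·3502 + 243   →  a_0 = 12
3502 = 14·243 + 100   →  a_1 = 14
243 = 2·100 + 43   →  a_2 = 2
100 = 2·43 + 14   →  a_3 = 2

2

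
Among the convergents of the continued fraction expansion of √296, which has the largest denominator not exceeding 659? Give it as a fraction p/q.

√296 = [17; 4, 1, 7, 1, 4, 34, …] (period length 6).
Convergents:
  p_0/q_0 = 17/1
  p_1/q_1 = 69/4
  p_2/q_2 = 86/5
  p_3/q_3 = 671/39
  p_4/q_4 = 757/44
  p_5/q_5 = 3699/215
  p_6/q_6 = 126523/7354
q_5 = 215 ≤ 659 < 7354 = q_6, so the answer is 3699/215.

3699/215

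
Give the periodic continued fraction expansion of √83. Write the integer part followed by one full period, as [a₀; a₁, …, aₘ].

a₀ = ⌊√83⌋ = 9.
With m₀=0, d₀=1 and mₖ₊₁ = dₖaₖ − mₖ, dₖ₊₁ = (n − mₖ₊₁²)/dₖ, aₖ₊₁ = ⌊(a₀+mₖ₊₁)/dₖ₊₁⌋:
  k=1: m=9, d=2, a=9
  k=2: m=9, d=1, a=18
d=1 and a=2a₀=18 at k=2, so the next step gives (m, d) = (9, 2) again — its k=1 value — and the period has length 2.

[9; 9, 18]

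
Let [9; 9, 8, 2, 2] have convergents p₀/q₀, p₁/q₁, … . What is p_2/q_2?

Using pₖ = aₖpₖ₋₁ + pₖ₋₂, qₖ = aₖqₖ₋₁ + qₖ₋₂ (with p₋₁=1, p₋₂=0, q₋₁=0, q₋₂=1):
  k=0: a=9, p=9, q=1
  k=1: a=9, p=82, q=9
  k=2: a=8, p=665, q=73

665/73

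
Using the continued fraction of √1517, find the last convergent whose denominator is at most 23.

740/19

√1517 = [38; 1, 18, 2, 18, 1, 76, …] (period length 6).
Convergents:
  p_0/q_0 = 38/1
  p_1/q_1 = 39/1
  p_2/q_2 = 740/19
  p_3/q_3 = 1519/39
q_2 = 19 ≤ 23 < 39 = q_3, so the answer is 740/19.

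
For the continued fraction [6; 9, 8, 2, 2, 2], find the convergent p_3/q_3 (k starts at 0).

Using pₖ = aₖpₖ₋₁ + pₖ₋₂, qₖ = aₖqₖ₋₁ + qₖ₋₂ (with p₋₁=1, p₋₂=0, q₋₁=0, q₋₂=1):
  k=0: a=6, p=6, q=1
  k=1: a=9, p=55, q=9
  k=2: a=8, p=446, q=73
  k=3: a=2, p=947, q=155

947/155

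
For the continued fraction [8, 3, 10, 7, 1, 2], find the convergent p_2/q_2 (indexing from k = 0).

258/31

Using pₖ = aₖpₖ₋₁ + pₖ₋₂, qₖ = aₖqₖ₋₁ + qₖ₋₂ (with p₋₁=1, p₋₂=0, q₋₁=0, q₋₂=1):
  k=0: a=8, p=8, q=1
  k=1: a=3, p=25, q=3
  k=2: a=10, p=258, q=31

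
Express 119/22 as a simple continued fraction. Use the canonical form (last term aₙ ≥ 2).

119 = 5·22 + 9
22 = 2·9 + 4
9 = 2·4 + 1
4 = 4·1 + 0  (stop)
So 119/22 = [5; 2, 2, 4].

[5; 2, 2, 4]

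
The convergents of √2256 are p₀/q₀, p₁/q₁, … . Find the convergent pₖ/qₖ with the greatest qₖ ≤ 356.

8977/189

√2256 = [47; 2, 94, …] (period length 2).
Convergents:
  p_0/q_0 = 47/1
  p_1/q_1 = 95/2
  p_2/q_2 = 8977/189
  p_3/q_3 = 18049/380
q_2 = 189 ≤ 356 < 380 = q_3, so the answer is 8977/189.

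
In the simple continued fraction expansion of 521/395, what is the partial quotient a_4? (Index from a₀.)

2

521 = 1·395 + 126   →  a_0 = 1
395 = 3·126 + 17   →  a_1 = 3
126 = 7·17 + 7   →  a_2 = 7
17 = 2·7 + 3   →  a_3 = 2
7 = 2·3 + 1   →  a_4 = 2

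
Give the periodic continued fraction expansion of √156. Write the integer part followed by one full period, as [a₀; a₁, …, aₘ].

a₀ = ⌊√156⌋ = 12.
With m₀=0, d₀=1 and mₖ₊₁ = dₖaₖ − mₖ, dₖ₊₁ = (n − mₖ₊₁²)/dₖ, aₖ₊₁ = ⌊(a₀+mₖ₊₁)/dₖ₊₁⌋:
  k=1: m=12, d=12, a=2
  k=2: m=12, d=1, a=24
d=1 and a=2a₀=24 at k=2, so the next step gives (m, d) = (12, 12) again — its k=1 value — and the period has length 2.

[12; 2, 24]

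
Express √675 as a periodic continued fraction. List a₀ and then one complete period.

a₀ = ⌊√675⌋ = 25.
With m₀=0, d₀=1 and mₖ₊₁ = dₖaₖ − mₖ, dₖ₊₁ = (n − mₖ₊₁²)/dₖ, aₖ₊₁ = ⌊(a₀+mₖ₊₁)/dₖ₊₁⌋:
  k=1: m=25, d=50, a=1
  k=2: m=25, d=1, a=50
d=1 and a=2a₀=50 at k=2, so the next step gives (m, d) = (25, 50) again — its k=1 value — and the period has length 2.

[25; 1, 50]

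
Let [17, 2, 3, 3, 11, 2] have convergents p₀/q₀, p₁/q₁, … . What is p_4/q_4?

4533/260

Using pₖ = aₖpₖ₋₁ + pₖ₋₂, qₖ = aₖqₖ₋₁ + qₖ₋₂ (with p₋₁=1, p₋₂=0, q₋₁=0, q₋₂=1):
  k=0: a=17, p=17, q=1
  k=1: a=2, p=35, q=2
  k=2: a=3, p=122, q=7
  k=3: a=3, p=401, q=23
  k=4: a=11, p=4533, q=260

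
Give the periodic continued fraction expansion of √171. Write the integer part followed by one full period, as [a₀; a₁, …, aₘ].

[13; 13, 26]

a₀ = ⌊√171⌋ = 13.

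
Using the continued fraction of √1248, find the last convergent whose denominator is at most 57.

1837/52

√1248 = [35; 3, 17, 3, 70, …] (period length 4).
Convergents:
  p_0/q_0 = 35/1
  p_1/q_1 = 106/3
  p_2/q_2 = 1837/52
  p_3/q_3 = 5617/159
q_2 = 52 ≤ 57 < 159 = q_3, so the answer is 1837/52.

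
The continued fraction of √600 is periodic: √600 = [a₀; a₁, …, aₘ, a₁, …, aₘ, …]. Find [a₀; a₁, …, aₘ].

a₀ = ⌊√600⌋ = 24.
With m₀=0, d₀=1 and mₖ₊₁ = dₖaₖ − mₖ, dₖ₊₁ = (n − mₖ₊₁²)/dₖ, aₖ₊₁ = ⌊(a₀+mₖ₊₁)/dₖ₊₁⌋:
  k=1: m=24, d=24, a=2
  k=2: m=24, d=1, a=48
d=1 and a=2a₀=48 at k=2, so the next step gives (m, d) = (24, 24) again — its k=1 value — and the period has length 2.

[24; 2, 48]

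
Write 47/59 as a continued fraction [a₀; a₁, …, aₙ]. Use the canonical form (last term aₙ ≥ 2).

[0; 1, 3, 1, 11]

47 = 0*59 + 47
59 = 1*47 + 12
47 = 3*12 + 11
12 = 1*11 + 1
11 = 11*1 + 0  (stop)
So 47/59 = [0; 1, 3, 1, 11].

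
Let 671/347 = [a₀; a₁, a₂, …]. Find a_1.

671 = 1·347 + 324   →  a_0 = 1
347 = 1·324 + 23   →  a_1 = 1

1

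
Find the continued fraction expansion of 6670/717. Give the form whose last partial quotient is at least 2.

[9; 3, 3, 3, 2, 9]

6670 = 9*717 + 217
717 = 3*217 + 66
217 = 3*66 + 19
66 = 3*19 + 9
19 = 2*9 + 1
9 = 9*1 + 0  (stop)
So 6670/717 = [9; 3, 3, 3, 2, 9].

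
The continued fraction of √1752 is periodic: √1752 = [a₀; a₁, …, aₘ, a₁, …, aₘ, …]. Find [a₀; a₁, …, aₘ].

a₀ = ⌊√1752⌋ = 41.

[41; 1, 5, 1, 82]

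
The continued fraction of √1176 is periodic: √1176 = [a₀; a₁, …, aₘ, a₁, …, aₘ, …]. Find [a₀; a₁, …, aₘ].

a₀ = ⌊√1176⌋ = 34.
With m₀=0, d₀=1 and mₖ₊₁ = dₖaₖ − mₖ, dₖ₊₁ = (n − mₖ₊₁²)/dₖ, aₖ₊₁ = ⌊(a₀+mₖ₊₁)/dₖ₊₁⌋:
  k=1: m=34, d=20, a=3
  k=2: m=26, d=25, a=2
  k=3: m=24, d=24, a=2
  k=4: m=24, d=25, a=2
  k=5: m=26, d=20, a=3
  k=6: m=34, d=1, a=68
d=1 and a=2a₀=68 at k=6, so the next step gives (m, d) = (34, 20) again — its k=1 value — and the period has length 6.

[34; 3, 2, 2, 2, 3, 68]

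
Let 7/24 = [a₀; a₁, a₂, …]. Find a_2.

2

7 = 0·24 + 7   →  a_0 = 0
24 = 3·7 + 3   →  a_1 = 3
7 = 2·3 + 1   →  a_2 = 2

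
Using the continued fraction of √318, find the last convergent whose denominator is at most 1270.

√318 = [17; 1, 4, 1, 34, …] (period length 4).
Convergents:
  p_0/q_0 = 17/1
  p_1/q_1 = 18/1
  p_2/q_2 = 89/5
  p_3/q_3 = 107/6
  p_4/q_4 = 3727/209
  p_5/q_5 = 3834/215
  p_6/q_6 = 19063/1069
  p_7/q_7 = 22897/1284
q_6 = 1069 ≤ 1270 < 1284 = q_7, so the answer is 19063/1069.

19063/1069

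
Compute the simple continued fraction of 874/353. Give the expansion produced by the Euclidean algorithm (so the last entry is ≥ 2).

874 = 2×353 + 168
353 = 2×168 + 17
168 = 9×17 + 15
17 = 1×15 + 2
15 = 7×2 + 1
2 = 2×1 + 0  (stop)
So 874/353 = [2; 2, 9, 1, 7, 2].

[2; 2, 9, 1, 7, 2]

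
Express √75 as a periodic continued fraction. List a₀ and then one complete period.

a₀ = ⌊√75⌋ = 8.

[8; 1, 1, 1, 16]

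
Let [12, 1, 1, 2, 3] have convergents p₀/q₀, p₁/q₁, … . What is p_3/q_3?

63/5

Using pₖ = aₖpₖ₋₁ + pₖ₋₂, qₖ = aₖqₖ₋₁ + qₖ₋₂ (with p₋₁=1, p₋₂=0, q₋₁=0, q₋₂=1):
  k=0: a=12, p=12, q=1
  k=1: a=1, p=13, q=1
  k=2: a=1, p=25, q=2
  k=3: a=2, p=63, q=5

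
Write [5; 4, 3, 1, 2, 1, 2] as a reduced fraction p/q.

916/175

Fold from the inside: start with 2/1.
  1 + 1/2 = 3/2
  2 + 2/3 = 8/3
  1 + 3/8 = 11/8
  3 + 8/11 = 41/11
  4 + 11/41 = 175/41
  5 + 41/175 = 916/175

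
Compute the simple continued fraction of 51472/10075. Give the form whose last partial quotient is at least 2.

51472 = 5×10075 + 1097
10075 = 9×1097 + 202
1097 = 5×202 + 87
202 = 2×87 + 28
87 = 3×28 + 3
28 = 9×3 + 1
3 = 3×1 + 0  (stop)
So 51472/10075 = [5; 9, 5, 2, 3, 9, 3].

[5; 9, 5, 2, 3, 9, 3]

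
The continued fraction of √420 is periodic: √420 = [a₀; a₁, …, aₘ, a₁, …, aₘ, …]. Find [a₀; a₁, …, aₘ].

[20; 2, 40]

a₀ = ⌊√420⌋ = 20.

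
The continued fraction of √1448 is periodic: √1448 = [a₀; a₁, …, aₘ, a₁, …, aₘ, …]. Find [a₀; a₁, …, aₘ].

a₀ = ⌊√1448⌋ = 38.
With m₀=0, d₀=1 and mₖ₊₁ = dₖaₖ − mₖ, dₖ₊₁ = (n − mₖ₊₁²)/dₖ, aₖ₊₁ = ⌊(a₀+mₖ₊₁)/dₖ₊₁⌋:
  k=1: m=38, d=4, a=19
  k=2: m=38, d=1, a=76
d=1 and a=2a₀=76 at k=2, so the next step gives (m, d) = (38, 4) again — its k=1 value — and the period has length 2.

[38; 19, 76]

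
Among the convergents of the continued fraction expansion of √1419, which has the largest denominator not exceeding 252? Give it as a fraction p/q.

8551/227

√1419 = [37; 1, 2, 37, 2, 1, 74, …] (period length 6).
Convergents:
  p_0/q_0 = 37/1
  p_1/q_1 = 38/1
  p_2/q_2 = 113/3
  p_3/q_3 = 4219/112
  p_4/q_4 = 8551/227
  p_5/q_5 = 12770/339
q_4 = 227 ≤ 252 < 339 = q_5, so the answer is 8551/227.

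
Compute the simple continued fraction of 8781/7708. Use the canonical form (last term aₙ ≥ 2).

[1; 7, 5, 2, 4, 5, 4]

8781 = 1×7708 + 1073
7708 = 7×1073 + 197
1073 = 5×197 + 88
197 = 2×88 + 21
88 = 4×21 + 4
21 = 5×4 + 1
4 = 4×1 + 0  (stop)
So 8781/7708 = [1; 7, 5, 2, 4, 5, 4].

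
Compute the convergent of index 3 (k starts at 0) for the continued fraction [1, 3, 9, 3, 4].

115/87

Using pₖ = aₖpₖ₋₁ + pₖ₋₂, qₖ = aₖqₖ₋₁ + qₖ₋₂ (with p₋₁=1, p₋₂=0, q₋₁=0, q₋₂=1):
  k=0: a=1, p=1, q=1
  k=1: a=3, p=4, q=3
  k=2: a=9, p=37, q=28
  k=3: a=3, p=115, q=87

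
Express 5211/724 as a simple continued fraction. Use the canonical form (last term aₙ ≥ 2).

[7; 5, 15, 1, 8]

5211 = 7*724 + 143
724 = 5*143 + 9
143 = 15*9 + 8
9 = 1*8 + 1
8 = 8*1 + 0  (stop)
So 5211/724 = [7; 5, 15, 1, 8].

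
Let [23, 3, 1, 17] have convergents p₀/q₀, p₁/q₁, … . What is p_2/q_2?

Using pₖ = aₖpₖ₋₁ + pₖ₋₂, qₖ = aₖqₖ₋₁ + qₖ₋₂ (with p₋₁=1, p₋₂=0, q₋₁=0, q₋₂=1):
  k=0: a=23, p=23, q=1
  k=1: a=3, p=70, q=3
  k=2: a=1, p=93, q=4

93/4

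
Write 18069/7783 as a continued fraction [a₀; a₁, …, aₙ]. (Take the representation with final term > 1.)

18069 = 2×7783 + 2503
7783 = 3×2503 + 274
2503 = 9×274 + 37
274 = 7×37 + 15
37 = 2×15 + 7
15 = 2×7 + 1
7 = 7×1 + 0  (stop)
So 18069/7783 = [2; 3, 9, 7, 2, 2, 7].

[2; 3, 9, 7, 2, 2, 7]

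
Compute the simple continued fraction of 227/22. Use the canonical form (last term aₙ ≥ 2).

[10; 3, 7]

227 = 10×22 + 7
22 = 3×7 + 1
7 = 7×1 + 0  (stop)
So 227/22 = [10; 3, 7].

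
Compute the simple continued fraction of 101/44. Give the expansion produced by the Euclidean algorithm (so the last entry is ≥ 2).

[2; 3, 2, 1, 1, 2]

101 = 2×44 + 13
44 = 3×13 + 5
13 = 2×5 + 3
5 = 1×3 + 2
3 = 1×2 + 1
2 = 2×1 + 0  (stop)
So 101/44 = [2; 3, 2, 1, 1, 2].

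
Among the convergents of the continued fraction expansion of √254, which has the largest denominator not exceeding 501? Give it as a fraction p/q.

√254 = [15; 1, 14, 1, 30, …] (period length 4).
Convergents:
  p_0/q_0 = 15/1
  p_1/q_1 = 16/1
  p_2/q_2 = 239/15
  p_3/q_3 = 255/16
  p_4/q_4 = 7889/495
  p_5/q_5 = 8144/511
q_4 = 495 ≤ 501 < 511 = q_5, so the answer is 7889/495.

7889/495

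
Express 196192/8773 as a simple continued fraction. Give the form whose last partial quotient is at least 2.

196192 = 22×8773 + 3186
8773 = 2×3186 + 2401
3186 = 1×2401 + 785
2401 = 3×785 + 46
785 = 17×46 + 3
46 = 15×3 + 1
3 = 3×1 + 0  (stop)
So 196192/8773 = [22; 2, 1, 3, 17, 15, 3].

[22; 2, 1, 3, 17, 15, 3]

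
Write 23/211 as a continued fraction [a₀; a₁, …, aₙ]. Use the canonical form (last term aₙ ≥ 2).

23 = 0*211 + 23
211 = 9*23 + 4
23 = 5*4 + 3
4 = 1*3 + 1
3 = 3*1 + 0  (stop)
So 23/211 = [0; 9, 5, 1, 3].

[0; 9, 5, 1, 3]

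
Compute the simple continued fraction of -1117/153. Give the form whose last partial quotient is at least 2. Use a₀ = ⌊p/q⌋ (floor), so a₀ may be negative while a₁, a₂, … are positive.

-1117 = -8·153 + 107
153 = 1·107 + 46
107 = 2·46 + 15
46 = 3·15 + 1
15 = 15·1 + 0  (stop)
So -1117/153 = [-8; 1, 2, 3, 15].

[-8; 1, 2, 3, 15]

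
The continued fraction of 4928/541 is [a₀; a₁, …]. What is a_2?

5

4928 = 9·541 + 59   →  a_0 = 9
541 = 9·59 + 10   →  a_1 = 9
59 = 5·10 + 9   →  a_2 = 5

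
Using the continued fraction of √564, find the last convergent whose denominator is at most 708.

13513/569

√564 = [23; 1, 2, 1, 46, …] (period length 4).
Convergents:
  p_0/q_0 = 23/1
  p_1/q_1 = 24/1
  p_2/q_2 = 71/3
  p_3/q_3 = 95/4
  p_4/q_4 = 4441/187
  p_5/q_5 = 4536/191
  p_6/q_6 = 13513/569
  p_7/q_7 = 18049/760
q_6 = 569 ≤ 708 < 760 = q_7, so the answer is 13513/569.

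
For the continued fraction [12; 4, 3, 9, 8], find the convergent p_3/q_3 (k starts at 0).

Using pₖ = aₖpₖ₋₁ + pₖ₋₂, qₖ = aₖqₖ₋₁ + qₖ₋₂ (with p₋₁=1, p₋₂=0, q₋₁=0, q₋₂=1):
  k=0: a=12, p=12, q=1
  k=1: a=4, p=49, q=4
  k=2: a=3, p=159, q=13
  k=3: a=9, p=1480, q=121

1480/121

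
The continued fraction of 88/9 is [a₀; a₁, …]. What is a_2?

3

88 = 9·9 + 7   →  a_0 = 9
9 = 1·7 + 2   →  a_1 = 1
7 = 3·2 + 1   →  a_2 = 3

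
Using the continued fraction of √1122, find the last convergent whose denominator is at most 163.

√1122 = [33; 2, 66, …] (period length 2).
Convergents:
  p_0/q_0 = 33/1
  p_1/q_1 = 67/2
  p_2/q_2 = 4455/133
  p_3/q_3 = 8977/268
q_2 = 133 ≤ 163 < 268 = q_3, so the answer is 4455/133.

4455/133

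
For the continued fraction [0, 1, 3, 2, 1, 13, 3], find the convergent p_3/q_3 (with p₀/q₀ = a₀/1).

7/9

Using pₖ = aₖpₖ₋₁ + pₖ₋₂, qₖ = aₖqₖ₋₁ + qₖ₋₂ (with p₋₁=1, p₋₂=0, q₋₁=0, q₋₂=1):
  k=0: a=0, p=0, q=1
  k=1: a=1, p=1, q=1
  k=2: a=3, p=3, q=4
  k=3: a=2, p=7, q=9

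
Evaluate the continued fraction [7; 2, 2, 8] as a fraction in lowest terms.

311/42

Using pₖ = aₖpₖ₋₁ + pₖ₋₂ and qₖ = aₖqₖ₋₁ + qₖ₋₂:
  k=0: a=7, p=7, q=1
  k=1: a=2, p=15, q=2
  k=2: a=2, p=37, q=5
  k=3: a=8, p=311, q=42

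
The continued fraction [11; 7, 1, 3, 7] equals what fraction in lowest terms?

Using pₖ = aₖpₖ₋₁ + pₖ₋₂ and qₖ = aₖqₖ₋₁ + qₖ₋₂:
  k=0: a=11, p=11, q=1
  k=1: a=7, p=78, q=7
  k=2: a=1, p=89, q=8
  k=3: a=3, p=345, q=31
  k=4: a=7, p=2504, q=225

2504/225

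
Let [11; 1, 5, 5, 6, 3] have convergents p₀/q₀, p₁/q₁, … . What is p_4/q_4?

Using pₖ = aₖpₖ₋₁ + pₖ₋₂, qₖ = aₖqₖ₋₁ + qₖ₋₂ (with p₋₁=1, p₋₂=0, q₋₁=0, q₋₂=1):
  k=0: a=11, p=11, q=1
  k=1: a=1, p=12, q=1
  k=2: a=5, p=71, q=6
  k=3: a=5, p=367, q=31
  k=4: a=6, p=2273, q=192

2273/192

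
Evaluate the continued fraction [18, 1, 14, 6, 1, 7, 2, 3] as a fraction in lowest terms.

Fold from the inside: start with 3/1.
  2 + 1/3 = 7/3
  7 + 3/7 = 52/7
  1 + 7/52 = 59/52
  6 + 52/59 = 406/59
  14 + 59/406 = 5743/406
  1 + 406/5743 = 6149/5743
  18 + 5743/6149 = 116425/6149

116425/6149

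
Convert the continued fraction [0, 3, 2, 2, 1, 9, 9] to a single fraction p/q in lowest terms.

Using pₖ = aₖpₖ₋₁ + pₖ₋₂ and qₖ = aₖqₖ₋₁ + qₖ₋₂:
  k=0: a=0, p=0, q=1
  k=1: a=3, p=1, q=3
  k=2: a=2, p=2, q=7
  k=3: a=2, p=5, q=17
  k=4: a=1, p=7, q=24
  k=5: a=9, p=68, q=233
  k=6: a=9, p=619, q=2121

619/2121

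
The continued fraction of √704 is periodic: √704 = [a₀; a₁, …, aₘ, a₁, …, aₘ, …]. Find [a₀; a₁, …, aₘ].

a₀ = ⌊√704⌋ = 26.
With m₀=0, d₀=1 and mₖ₊₁ = dₖaₖ − mₖ, dₖ₊₁ = (n − mₖ₊₁²)/dₖ, aₖ₊₁ = ⌊(a₀+mₖ₊₁)/dₖ₊₁⌋:
  k=1: m=26, d=28, a=1
  k=2: m=2, d=25, a=1
  k=3: m=23, d=7, a=7
  k=4: m=26, d=4, a=13
  k=5: m=26, d=7, a=7
  k=6: m=23, d=25, a=1
  k=7: m=2, d=28, a=1
  k=8: m=26, d=1, a=52
d=1 and a=2a₀=52 at k=8, so the next step gives (m, d) = (26, 28) again — its k=1 value — and the period has length 8.

[26; 1, 1, 7, 13, 7, 1, 1, 52]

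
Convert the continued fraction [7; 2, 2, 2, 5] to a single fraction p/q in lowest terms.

482/65

Using pₖ = aₖpₖ₋₁ + pₖ₋₂ and qₖ = aₖqₖ₋₁ + qₖ₋₂:
  k=0: a=7, p=7, q=1
  k=1: a=2, p=15, q=2
  k=2: a=2, p=37, q=5
  k=3: a=2, p=89, q=12
  k=4: a=5, p=482, q=65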